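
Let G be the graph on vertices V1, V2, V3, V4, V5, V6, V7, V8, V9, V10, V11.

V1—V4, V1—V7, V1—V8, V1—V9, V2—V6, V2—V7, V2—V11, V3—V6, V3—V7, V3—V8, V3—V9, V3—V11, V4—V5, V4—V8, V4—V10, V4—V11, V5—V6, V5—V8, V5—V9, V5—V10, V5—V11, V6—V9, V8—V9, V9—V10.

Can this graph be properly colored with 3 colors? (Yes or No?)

The chromatic number is 3. V4, V5, V11 are mutually adjacent, so at least 3 colors are needed.
3 colors suffice: color 1 → {V1, V2, V3, V5}; color 2 → {V4, V7, V9}; color 3 → {V6, V8, V10, V11}.
That is already a proper 3-coloring.

Yes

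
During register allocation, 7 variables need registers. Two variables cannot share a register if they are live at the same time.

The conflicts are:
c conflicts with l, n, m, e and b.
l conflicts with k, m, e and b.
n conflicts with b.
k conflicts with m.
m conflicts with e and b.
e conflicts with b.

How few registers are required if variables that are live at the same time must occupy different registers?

c, l, m, e, b all conflict with each other, so at least 5 registers are needed.
5 registers suffice: register 1 → {n, m}; register 2 → {c, k}; register 3 → {l}; register 4 → {b}; register 5 → {e}. No two conflicting variables share a register.

5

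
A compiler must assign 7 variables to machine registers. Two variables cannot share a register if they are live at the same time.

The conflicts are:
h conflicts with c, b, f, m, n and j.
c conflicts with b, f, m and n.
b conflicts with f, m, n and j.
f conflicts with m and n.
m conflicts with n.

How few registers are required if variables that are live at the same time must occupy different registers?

h, c, b, f, m, n pairwise conflict, so at least 6 registers are needed.
A valid assignment using 6 registers: h=1, c=5, b=2, f=3, m=4, n=6, j=3. Each listed conflict is separated.

6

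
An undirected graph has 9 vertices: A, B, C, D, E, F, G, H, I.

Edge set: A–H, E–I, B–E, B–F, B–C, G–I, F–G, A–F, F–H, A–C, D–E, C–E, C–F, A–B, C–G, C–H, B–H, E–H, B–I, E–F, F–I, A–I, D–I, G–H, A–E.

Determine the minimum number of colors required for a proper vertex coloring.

6

A, B, C, E, F, H form a clique, so at least 6 colors are needed.
6 colors suffice: color 1 → {D, F}; color 2 → {E, G}; color 3 → {A}; color 4 → {C, I}; color 5 → {H}; color 6 → {B}. Each edge has distinct colors on its endpoints.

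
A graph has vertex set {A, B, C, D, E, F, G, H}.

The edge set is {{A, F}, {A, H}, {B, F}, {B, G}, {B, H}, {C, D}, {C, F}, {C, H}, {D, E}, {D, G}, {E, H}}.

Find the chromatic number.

3

The cycle B-F-C-D-G-B has odd length 5, so it cannot be 2-colored; at least 3 colors are needed.
3 colors suffice: color red → {D, F, H}; color blue → {A, B, C, E}; color green → {G}. Every edge joins two different colors.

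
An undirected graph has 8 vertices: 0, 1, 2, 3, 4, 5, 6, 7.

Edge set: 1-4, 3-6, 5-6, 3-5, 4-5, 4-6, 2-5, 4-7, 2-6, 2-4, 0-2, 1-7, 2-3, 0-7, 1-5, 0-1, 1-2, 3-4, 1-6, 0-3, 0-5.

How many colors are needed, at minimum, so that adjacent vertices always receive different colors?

1, 2, 4, 5, 6 are pairwise adjacent (a clique of size 5), so at least 5 colors are needed.
5 colors suffice: 0=d, 1=a, 2=c, 3=a, 4=d, 5=b, 6=e, 7=b. No two adjacent vertices share a color.

5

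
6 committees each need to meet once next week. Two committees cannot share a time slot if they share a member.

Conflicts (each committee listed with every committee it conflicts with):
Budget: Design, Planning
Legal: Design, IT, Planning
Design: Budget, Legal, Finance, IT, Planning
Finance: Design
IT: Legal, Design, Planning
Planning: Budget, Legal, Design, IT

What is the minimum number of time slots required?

Legal, Design, IT, Planning pairwise conflict, so at least 4 time slots are needed.
4 time slots suffice: time slot 1 → {Design}; time slot 2 → {Finance, Planning}; time slot 3 → {Budget, IT}; time slot 4 → {Legal}. Every pair that conflicts lands in different time slots.

4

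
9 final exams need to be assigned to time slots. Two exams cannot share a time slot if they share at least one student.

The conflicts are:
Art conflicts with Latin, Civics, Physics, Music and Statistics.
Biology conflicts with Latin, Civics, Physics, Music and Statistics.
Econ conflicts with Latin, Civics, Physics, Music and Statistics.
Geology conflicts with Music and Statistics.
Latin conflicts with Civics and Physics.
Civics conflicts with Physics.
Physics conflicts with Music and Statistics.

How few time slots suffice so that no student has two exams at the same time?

4

Biology, Latin, Civics, Physics are mutually in conflict, so at least 4 time slots are needed.
A valid assignment using 4 time slots: Art=3, Biology=3, Econ=3, Geology=1, Latin=4, Civics=2, Physics=1, Music=2, Statistics=2. Each listed conflict is separated.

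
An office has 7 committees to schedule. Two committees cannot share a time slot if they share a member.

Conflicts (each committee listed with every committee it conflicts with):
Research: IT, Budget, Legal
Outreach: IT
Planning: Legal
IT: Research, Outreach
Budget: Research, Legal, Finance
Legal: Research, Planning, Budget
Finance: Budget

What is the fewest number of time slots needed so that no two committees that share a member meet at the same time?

3

Research, Budget, Legal pairwise conflict, so at least 3 time slots are needed.
3 time slots suffice: Research=1, Outreach=1, Planning=1, IT=2, Budget=2, Legal=3, Finance=1. No two conflicting committees share a time slot.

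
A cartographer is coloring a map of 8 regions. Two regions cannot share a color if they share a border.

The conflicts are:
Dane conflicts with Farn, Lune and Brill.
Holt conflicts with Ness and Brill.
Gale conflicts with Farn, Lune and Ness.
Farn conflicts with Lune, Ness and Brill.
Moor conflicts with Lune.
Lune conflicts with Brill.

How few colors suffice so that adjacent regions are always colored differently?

Dane, Farn, Lune, Brill all conflict with each other, so at least 4 colors are needed.
4 colors suffice: Dane=4, Holt=1, Gale=3, Farn=1, Moor=1, Lune=2, Ness=2, Brill=3. Each listed conflict is separated.

4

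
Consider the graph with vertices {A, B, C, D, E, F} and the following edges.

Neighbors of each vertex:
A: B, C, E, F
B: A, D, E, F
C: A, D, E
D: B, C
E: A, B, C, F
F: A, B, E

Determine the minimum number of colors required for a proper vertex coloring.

A, B, E, F are mutually adjacent (a clique of size 4), so at least 4 colors are needed.
4 colors suffice: color 1 → {D, E}; color 2 → {B, C}; color 3 → {A}; color 4 → {F}. No two adjacent vertices share a color.

4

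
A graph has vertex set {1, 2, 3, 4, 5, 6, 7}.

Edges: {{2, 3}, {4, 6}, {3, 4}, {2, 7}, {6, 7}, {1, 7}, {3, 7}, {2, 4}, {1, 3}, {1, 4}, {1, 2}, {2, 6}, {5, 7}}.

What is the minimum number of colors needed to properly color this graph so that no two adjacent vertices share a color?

1, 2, 3, 7 form a clique, so at least 4 colors are needed.
One proper 4-coloring: 1=green, 2=blue, 3=yellow, 4=red, 5=blue, 6=green, 7=red. No two adjacent vertices share a color.

4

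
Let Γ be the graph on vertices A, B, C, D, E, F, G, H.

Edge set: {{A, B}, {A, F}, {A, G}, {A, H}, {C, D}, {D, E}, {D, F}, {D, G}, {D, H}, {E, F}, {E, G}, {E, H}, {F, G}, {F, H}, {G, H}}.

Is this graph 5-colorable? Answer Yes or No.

Yes

The chromatic number is 5. D, E, F, G, H are mutually adjacent (a clique of size 5), so at least 5 colors are needed.
5 colors suffice: A=yellow, B=red, C=red, D=yellow, E=purple, F=red, G=green, H=blue.
That is already a proper 5-coloring.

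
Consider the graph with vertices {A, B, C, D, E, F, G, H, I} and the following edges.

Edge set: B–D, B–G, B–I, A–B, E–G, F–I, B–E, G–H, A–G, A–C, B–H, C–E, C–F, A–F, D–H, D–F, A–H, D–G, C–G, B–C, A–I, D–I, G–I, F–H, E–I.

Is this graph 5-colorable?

Yes

The chromatic number is 4. A, B, C, G form a clique, so at least 4 colors are needed.
A valid assignment using 4 colors: A=3, B=1, C=4, D=3, E=3, F=1, G=2, H=4, I=4.
Since 5 ≥ 4, a proper 5-coloring certainly exists.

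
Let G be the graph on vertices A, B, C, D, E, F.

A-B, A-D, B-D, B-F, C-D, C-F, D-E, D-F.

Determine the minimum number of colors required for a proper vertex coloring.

3

A, B, D are pairwise adjacent, so at least 3 colors are needed.
3 colors suffice: color red → {D}; color blue → {B, C, E}; color green → {A, F}. Each edge has distinct colors on its endpoints.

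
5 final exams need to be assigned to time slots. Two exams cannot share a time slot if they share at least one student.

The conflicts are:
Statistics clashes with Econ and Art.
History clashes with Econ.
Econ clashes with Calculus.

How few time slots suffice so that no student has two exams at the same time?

Econ and Calculus conflict, so at least 2 time slots are needed.
2 time slots suffice: time slot 1 → {Econ, Art}; time slot 2 → {Statistics, History, Calculus}. Every pair that conflicts lands in different time slots.

2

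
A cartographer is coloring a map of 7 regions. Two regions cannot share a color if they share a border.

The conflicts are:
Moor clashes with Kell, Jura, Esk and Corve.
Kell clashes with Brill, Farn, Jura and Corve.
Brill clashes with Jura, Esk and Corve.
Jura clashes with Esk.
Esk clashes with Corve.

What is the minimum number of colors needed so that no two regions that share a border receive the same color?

3

Moor, Esk, Corve pairwise conflict, so at least 3 colors are needed.
One proper 3-coloring: Moor=3, Kell=1, Brill=3, Farn=2, Jura=2, Esk=1, Corve=2. Each listed conflict is separated.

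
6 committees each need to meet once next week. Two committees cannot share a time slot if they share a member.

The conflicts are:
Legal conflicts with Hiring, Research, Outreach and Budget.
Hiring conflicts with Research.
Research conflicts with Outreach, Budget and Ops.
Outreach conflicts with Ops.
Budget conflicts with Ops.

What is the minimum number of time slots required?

Legal, Research, Outreach are mutually in conflict, so at least 3 time slots are needed.
3 time slots suffice: Legal=2, Hiring=3, Research=1, Outreach=3, Budget=3, Ops=2. No two conflicting committees share a time slot.

3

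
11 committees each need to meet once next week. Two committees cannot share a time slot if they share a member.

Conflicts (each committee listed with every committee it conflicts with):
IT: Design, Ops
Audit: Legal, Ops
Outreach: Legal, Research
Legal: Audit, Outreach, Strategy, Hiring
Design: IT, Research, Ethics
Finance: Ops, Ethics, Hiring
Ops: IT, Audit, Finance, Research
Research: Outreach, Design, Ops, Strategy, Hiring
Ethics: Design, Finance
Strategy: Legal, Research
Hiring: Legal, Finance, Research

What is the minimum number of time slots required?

3

The cycle Ops-IT-Design-Ethics-Finance-Ops has odd length 5, so it cannot be 2-colored; at least 3 time slots are needed.
3 time slots suffice: time slot 1 → {IT, Legal, Finance, Research}; time slot 2 → {Outreach, Design, Ops, Strategy, Hiring}; time slot 3 → {Audit, Ethics}. No two conflicting committees share a time slot.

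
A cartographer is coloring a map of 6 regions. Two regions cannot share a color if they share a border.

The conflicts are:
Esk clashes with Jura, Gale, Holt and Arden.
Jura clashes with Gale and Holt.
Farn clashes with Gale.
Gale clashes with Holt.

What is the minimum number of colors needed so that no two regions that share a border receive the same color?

4

Esk, Jura, Gale, Holt are mutually in conflict, so at least 4 colors are needed.
4 colors suffice: color 1 → {Gale, Arden}; color 2 → {Esk, Farn}; color 3 → {Jura}; color 4 → {Holt}. Every pair that conflicts lands in different colors.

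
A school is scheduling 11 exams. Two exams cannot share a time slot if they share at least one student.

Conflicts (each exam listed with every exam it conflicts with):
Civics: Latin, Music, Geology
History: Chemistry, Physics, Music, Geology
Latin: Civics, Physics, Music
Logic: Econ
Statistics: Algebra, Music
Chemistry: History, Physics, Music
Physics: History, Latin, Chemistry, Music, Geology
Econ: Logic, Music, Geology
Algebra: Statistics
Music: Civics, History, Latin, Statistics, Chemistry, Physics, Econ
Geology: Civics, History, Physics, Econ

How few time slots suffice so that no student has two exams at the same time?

History, Chemistry, Physics, Music all conflict with each other, so at least 4 time slots are needed.
4 time slots suffice: Civics=2, History=3, Latin=3, Logic=1, Statistics=2, Chemistry=4, Physics=2, Econ=2, Algebra=1, Music=1, Geology=1. Every pair that conflicts lands in different time slots.

4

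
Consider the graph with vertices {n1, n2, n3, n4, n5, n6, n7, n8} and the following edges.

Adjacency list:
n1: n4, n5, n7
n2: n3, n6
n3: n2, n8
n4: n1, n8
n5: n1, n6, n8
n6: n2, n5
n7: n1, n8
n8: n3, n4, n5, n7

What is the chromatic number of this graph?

3

The cycle n2-n6-n5-n8-n3-n2 has odd length 5, so it cannot be 2-colored; at least 3 colors are needed.
3 colors suffice: color red → {n1, n6, n8}; color blue → {n3, n4, n5, n7}; color green → {n2}. No two adjacent vertices share a color.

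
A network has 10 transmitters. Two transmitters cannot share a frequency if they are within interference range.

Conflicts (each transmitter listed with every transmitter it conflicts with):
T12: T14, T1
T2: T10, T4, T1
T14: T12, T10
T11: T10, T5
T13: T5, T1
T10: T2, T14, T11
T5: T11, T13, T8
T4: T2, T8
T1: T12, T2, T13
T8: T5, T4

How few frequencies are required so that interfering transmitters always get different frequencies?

3

The cycle T12-T1-T2-T10-T14-T12 has odd length 5, so it cannot be 2-colored; at least 3 frequencies are needed.
3 frequencies suffice: frequency 1 → {T10, T5, T4, T1}; frequency 2 → {T2, T14, T11, T13, T8}; frequency 3 → {T12}. Every pair that conflicts lands in different frequencies.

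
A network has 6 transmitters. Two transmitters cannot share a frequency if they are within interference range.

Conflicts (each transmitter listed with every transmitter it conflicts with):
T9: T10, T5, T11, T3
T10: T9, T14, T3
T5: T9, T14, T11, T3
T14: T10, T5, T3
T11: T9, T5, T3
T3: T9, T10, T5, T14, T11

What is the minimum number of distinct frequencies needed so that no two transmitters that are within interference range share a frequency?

4

T9, T5, T11, T3 are mutually in conflict, so at least 4 frequencies are needed.
Using 4 frequencies: T9=3, T10=2, T5=2, T14=3, T11=4, T3=1. No two conflicting transmitters share a frequency.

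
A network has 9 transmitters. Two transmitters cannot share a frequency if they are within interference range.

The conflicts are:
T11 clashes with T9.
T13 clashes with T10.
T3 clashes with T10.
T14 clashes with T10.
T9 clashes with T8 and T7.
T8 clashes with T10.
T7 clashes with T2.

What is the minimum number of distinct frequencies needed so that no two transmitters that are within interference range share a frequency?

2

T14 and T10 conflict, so at least 2 frequencies are needed.
2 frequencies suffice: T11=2, T13=2, T3=2, T14=2, T9=1, T8=2, T7=2, T2=1, T10=1. No two conflicting transmitters share a frequency.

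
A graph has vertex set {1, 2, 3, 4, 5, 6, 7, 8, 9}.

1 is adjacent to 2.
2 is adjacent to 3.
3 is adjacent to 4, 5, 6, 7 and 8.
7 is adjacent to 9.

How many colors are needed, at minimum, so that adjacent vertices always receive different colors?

2

3 and 4 are adjacent, so at least 2 colors are needed.
One proper 2-coloring: 1=a, 2=b, 3=a, 4=b, 5=b, 6=b, 7=b, 8=b, 9=a. No two adjacent vertices share a color.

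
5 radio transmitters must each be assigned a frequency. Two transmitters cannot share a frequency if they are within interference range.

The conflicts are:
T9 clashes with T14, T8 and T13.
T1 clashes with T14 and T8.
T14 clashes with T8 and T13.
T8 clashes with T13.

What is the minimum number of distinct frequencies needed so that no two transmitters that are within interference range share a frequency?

T9, T14, T8, T13 all conflict with each other, so at least 4 frequencies are needed.
Using 4 frequencies: T9=4, T1=3, T14=1, T8=2, T13=3. Each listed conflict is separated.

4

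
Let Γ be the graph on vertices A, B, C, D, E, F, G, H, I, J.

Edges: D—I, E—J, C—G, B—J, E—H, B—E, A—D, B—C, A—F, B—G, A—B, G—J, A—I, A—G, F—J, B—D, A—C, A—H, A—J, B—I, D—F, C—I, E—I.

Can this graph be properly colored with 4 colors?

The chromatic number is 4. A, B, D, I form a clique, so at least 4 colors are needed.
4 colors suffice: color 1 → {A, E}; color 2 → {B, F, H}; color 3 → {C, D, J}; color 4 → {G, I}.
That is already a proper 4-coloring.

Yes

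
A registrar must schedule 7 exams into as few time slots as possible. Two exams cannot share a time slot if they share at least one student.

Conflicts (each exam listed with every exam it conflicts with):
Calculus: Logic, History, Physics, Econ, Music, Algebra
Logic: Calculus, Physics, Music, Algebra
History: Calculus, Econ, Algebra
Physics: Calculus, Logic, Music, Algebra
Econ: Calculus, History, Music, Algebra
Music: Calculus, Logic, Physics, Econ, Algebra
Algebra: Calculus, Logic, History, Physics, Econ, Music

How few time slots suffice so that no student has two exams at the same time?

5

Calculus, Logic, Physics, Music, Algebra pairwise conflict, so at least 5 time slots are needed.
Using 5 time slots: Calculus=1, Logic=5, History=3, Physics=4, Econ=4, Music=3, Algebra=2. Every pair that conflicts lands in different time slots.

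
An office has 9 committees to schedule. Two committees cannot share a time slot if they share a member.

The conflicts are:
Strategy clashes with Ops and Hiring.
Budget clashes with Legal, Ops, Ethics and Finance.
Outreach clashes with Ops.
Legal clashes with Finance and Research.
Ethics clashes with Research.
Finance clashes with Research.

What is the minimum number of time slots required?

3

Legal, Finance, Research pairwise conflict, so at least 3 time slots are needed.
3 time slots suffice: time slot 1 → {Strategy, Budget, Outreach, Research}; time slot 2 → {Ops, Ethics, Finance, Hiring}; time slot 3 → {Legal}. Each listed conflict is separated.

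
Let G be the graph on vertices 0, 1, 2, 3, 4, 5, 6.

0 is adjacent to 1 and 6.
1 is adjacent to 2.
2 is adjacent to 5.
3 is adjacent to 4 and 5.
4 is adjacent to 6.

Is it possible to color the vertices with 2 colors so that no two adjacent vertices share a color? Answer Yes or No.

No

The cycle 4-3-5-2-1-0-6-4 has odd length 7, so it cannot be 2-colored; at least 3 colors are needed.
So 2 colors are not enough.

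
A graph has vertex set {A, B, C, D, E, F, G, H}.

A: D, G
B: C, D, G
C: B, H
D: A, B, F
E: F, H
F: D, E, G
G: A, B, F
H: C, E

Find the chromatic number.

2

B and D are adjacent, so at least 2 colors are needed.
2 colors suffice: color 1 → {A, B, F, H}; color 2 → {C, D, E, G}. No two adjacent vertices share a color.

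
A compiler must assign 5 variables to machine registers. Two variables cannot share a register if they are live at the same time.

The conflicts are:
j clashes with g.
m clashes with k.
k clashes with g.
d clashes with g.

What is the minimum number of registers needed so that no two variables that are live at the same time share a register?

k and g conflict, so at least 2 registers are needed.
A valid assignment using 2 registers: j=2, m=1, k=2, d=2, g=1. Every pair that conflicts lands in different registers.

2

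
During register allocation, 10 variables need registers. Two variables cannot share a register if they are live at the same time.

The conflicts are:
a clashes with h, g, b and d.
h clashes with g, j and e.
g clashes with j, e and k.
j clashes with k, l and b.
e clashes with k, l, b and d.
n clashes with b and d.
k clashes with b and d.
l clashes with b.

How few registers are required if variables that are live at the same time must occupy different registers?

3

e, k, d are mutually in conflict, so at least 3 registers are needed.
Using 3 registers: a=2, h=3, g=1, j=2, e=2, n=2, k=3, l=3, b=1, d=1. No two conflicting variables share a register.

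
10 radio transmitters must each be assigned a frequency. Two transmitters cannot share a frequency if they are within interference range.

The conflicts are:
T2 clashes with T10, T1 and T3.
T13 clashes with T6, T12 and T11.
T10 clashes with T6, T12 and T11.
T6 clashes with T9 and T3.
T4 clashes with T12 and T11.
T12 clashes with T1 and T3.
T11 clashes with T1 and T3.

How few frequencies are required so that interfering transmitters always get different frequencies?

2

T6 and T9 conflict, so at least 2 frequencies are needed.
Using 2 frequencies: T2=1, T13=2, T10=2, T6=1, T4=2, T12=1, T11=1, T1=2, T9=2, T3=2. Each listed conflict is separated.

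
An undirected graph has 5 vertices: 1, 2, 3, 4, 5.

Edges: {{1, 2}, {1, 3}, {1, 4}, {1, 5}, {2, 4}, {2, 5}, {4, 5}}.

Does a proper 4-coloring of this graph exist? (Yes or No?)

The chromatic number is 4. 1, 2, 4, 5 are pairwise adjacent (a clique of size 4), so at least 4 colors are needed.
4 colors suffice: color a → {1}; color b → {2, 3}; color c → {4}; color d → {5}.
That is already a proper 4-coloring.

Yes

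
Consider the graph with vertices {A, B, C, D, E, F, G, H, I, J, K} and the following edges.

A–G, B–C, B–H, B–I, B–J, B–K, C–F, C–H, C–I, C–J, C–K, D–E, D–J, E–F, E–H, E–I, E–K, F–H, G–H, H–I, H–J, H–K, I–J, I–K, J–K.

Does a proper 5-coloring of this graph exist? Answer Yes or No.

No

B, C, H, I, J, K are mutually adjacent (a clique of size 6), so at least 6 colors are needed.
So 5 colors are not enough.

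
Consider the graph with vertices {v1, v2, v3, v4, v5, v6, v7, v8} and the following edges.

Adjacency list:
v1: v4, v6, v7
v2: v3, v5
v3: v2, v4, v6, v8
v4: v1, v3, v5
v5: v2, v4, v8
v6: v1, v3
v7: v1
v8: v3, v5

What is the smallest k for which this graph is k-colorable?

v1 and v7 are adjacent, so at least 2 colors are needed.
2 colors suffice: v1=1, v2=2, v3=1, v4=2, v5=1, v6=2, v7=2, v8=2. Every edge joins two different colors.

2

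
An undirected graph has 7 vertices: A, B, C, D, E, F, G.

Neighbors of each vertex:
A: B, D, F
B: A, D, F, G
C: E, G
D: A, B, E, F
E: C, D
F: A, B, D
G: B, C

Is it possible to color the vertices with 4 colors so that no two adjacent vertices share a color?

The chromatic number is 4. A, B, D, F form a clique, so at least 4 colors are needed.
A valid assignment using 4 colors: A=3, B=1, C=3, D=2, E=1, F=4, G=2.
That is already a proper 4-coloring.

Yes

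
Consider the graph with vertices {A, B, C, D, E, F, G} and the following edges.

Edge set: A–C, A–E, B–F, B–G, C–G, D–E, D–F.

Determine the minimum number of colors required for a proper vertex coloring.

The cycle A-C-G-B-F-D-E-A has odd length 7, so it cannot be 2-colored; at least 3 colors are needed.
3 colors suffice: color 1 → {B, C, E}; color 2 → {A, D, G}; color 3 → {F}. Every edge joins two different colors.

3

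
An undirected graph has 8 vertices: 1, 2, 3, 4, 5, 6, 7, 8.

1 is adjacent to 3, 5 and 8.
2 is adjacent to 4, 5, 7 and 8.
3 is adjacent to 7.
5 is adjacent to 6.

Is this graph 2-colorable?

No

The cycle 1-8-2-7-3-1 has odd length 5, so it cannot be 2-colored; at least 3 colors are needed.
So 2 colors are not enough.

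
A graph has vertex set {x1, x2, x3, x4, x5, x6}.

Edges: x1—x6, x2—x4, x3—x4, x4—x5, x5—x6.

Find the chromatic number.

x2 and x4 are adjacent, so at least 2 colors are needed.
2 colors suffice: x1=2, x2=2, x3=2, x4=1, x5=2, x6=1. Every edge joins two different colors.

2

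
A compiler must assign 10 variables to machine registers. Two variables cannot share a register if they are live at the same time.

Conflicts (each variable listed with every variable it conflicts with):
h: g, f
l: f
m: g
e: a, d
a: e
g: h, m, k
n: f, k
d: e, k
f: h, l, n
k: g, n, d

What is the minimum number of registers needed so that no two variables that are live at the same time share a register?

3

The cycle f-n-k-g-h-f has odd length 5, so it cannot be 2-colored; at least 3 registers are needed.
Using 3 registers: h=3, l=2, m=1, e=1, a=2, g=2, n=2, d=2, f=1, k=1. Each listed conflict is separated.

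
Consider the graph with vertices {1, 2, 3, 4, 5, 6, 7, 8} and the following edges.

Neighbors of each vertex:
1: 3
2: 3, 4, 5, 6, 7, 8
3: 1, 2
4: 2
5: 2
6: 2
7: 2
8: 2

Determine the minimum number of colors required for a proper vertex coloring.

2 and 7 are adjacent, so at least 2 colors are needed.
A valid assignment using 2 colors: 1=red, 2=red, 3=blue, 4=blue, 5=blue, 6=blue, 7=blue, 8=blue. Every edge joins two different colors.

2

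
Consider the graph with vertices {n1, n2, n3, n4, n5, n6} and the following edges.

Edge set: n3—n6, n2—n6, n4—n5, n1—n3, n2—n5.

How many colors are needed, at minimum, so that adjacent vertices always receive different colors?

2

n3 and n6 are adjacent, so at least 2 colors are needed.
One proper 2-coloring: n1=2, n2=1, n3=1, n4=1, n5=2, n6=2. Each edge has distinct colors on its endpoints.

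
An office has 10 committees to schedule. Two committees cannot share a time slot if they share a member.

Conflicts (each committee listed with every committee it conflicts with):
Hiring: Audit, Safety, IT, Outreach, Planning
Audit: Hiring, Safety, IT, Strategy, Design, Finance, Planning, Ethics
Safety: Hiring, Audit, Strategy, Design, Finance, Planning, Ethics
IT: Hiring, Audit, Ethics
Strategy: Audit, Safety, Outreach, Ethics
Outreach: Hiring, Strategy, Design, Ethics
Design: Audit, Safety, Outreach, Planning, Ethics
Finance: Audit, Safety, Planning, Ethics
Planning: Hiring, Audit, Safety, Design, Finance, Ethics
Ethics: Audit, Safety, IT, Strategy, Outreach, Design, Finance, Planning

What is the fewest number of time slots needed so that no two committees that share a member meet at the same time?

Audit, Safety, Finance, Planning, Ethics are mutually in conflict, so at least 5 time slots are needed.
5 time slots suffice: time slot 1 → {Hiring, Ethics}; time slot 2 → {Audit, Outreach}; time slot 3 → {Safety, IT}; time slot 4 → {Strategy, Planning}; time slot 5 → {Design, Finance}. Every pair that conflicts lands in different time slots.

5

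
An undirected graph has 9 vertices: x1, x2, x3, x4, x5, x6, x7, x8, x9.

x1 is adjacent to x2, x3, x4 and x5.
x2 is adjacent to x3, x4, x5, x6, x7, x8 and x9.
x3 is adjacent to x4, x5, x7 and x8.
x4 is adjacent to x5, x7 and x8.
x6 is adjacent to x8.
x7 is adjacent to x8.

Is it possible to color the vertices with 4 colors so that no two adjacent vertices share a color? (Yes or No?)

No

x2, x3, x4, x7, x8 are mutually adjacent (a clique of size 5), so at least 5 colors are needed.
So 4 colors are not enough.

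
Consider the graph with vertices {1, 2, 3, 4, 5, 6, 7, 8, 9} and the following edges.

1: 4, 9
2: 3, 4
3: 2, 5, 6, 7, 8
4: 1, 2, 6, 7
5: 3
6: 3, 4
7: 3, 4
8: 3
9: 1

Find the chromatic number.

2

3 and 8 are adjacent, so at least 2 colors are needed.
2 colors suffice: color red → {3, 4, 9}; color blue → {1, 2, 5, 6, 7, 8}. No two adjacent vertices share a color.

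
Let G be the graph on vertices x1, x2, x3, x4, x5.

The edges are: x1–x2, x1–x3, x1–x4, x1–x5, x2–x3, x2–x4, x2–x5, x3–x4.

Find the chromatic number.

4

x1, x2, x3, x4 form a clique, so at least 4 colors are needed.
4 colors suffice: color 1 → {x2}; color 2 → {x1}; color 3 → {x3, x5}; color 4 → {x4}. No two adjacent vertices share a color.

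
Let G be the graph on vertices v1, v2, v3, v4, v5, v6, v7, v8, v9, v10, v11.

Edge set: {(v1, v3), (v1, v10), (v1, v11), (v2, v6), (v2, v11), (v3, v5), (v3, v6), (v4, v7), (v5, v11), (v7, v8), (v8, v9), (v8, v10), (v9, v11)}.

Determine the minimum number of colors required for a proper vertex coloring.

3

The cycle v11-v1-v10-v8-v9-v11 has odd length 5, so it cannot be 2-colored; at least 3 colors are needed.
3 colors suffice: color 1 → {v3, v4, v8, v11}; color 2 → {v1, v5, v6, v7, v9}; color 3 → {v2, v10}. No two adjacent vertices share a color.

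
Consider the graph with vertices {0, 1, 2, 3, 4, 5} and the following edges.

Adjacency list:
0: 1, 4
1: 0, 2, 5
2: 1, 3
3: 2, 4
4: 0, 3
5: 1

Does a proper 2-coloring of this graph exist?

No

The cycle 0-4-3-2-1-0 has odd length 5, so it cannot be 2-colored; at least 3 colors are needed.
So 2 colors are not enough.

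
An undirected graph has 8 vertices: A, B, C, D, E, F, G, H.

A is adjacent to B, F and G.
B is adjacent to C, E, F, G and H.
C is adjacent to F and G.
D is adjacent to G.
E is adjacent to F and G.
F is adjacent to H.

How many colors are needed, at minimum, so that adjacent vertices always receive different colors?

3

A, B, F form a triangle, so at least 3 colors are needed.
One proper 3-coloring: A=3, B=1, C=3, D=1, E=3, F=2, G=2, H=3. Each edge has distinct colors on its endpoints.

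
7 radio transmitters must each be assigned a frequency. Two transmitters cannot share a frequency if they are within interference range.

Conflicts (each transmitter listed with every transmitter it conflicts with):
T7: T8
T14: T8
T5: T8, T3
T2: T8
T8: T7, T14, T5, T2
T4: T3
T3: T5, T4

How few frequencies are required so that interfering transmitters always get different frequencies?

2

T2 and T8 conflict, so at least 2 frequencies are needed.
2 frequencies suffice: frequency 1 → {T8, T3}; frequency 2 → {T7, T14, T5, T2, T4}. Each listed conflict is separated.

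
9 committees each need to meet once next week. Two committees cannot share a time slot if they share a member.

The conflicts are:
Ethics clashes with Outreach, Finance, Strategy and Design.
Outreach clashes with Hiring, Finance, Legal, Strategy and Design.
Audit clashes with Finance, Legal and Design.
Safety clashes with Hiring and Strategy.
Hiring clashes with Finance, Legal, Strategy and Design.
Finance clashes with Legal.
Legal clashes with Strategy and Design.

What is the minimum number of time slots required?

Outreach, Hiring, Legal, Design pairwise conflict, so at least 4 time slots are needed.
4 time slots suffice: time slot 1 → {Ethics, Audit, Hiring}; time slot 2 → {Safety, Legal}; time slot 3 → {Outreach}; time slot 4 → {Finance, Strategy, Design}. No two conflicting committees share a time slot.

4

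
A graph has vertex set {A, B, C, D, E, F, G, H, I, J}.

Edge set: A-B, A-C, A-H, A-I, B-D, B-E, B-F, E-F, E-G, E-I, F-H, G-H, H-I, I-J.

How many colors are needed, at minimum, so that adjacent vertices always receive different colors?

3

A, H, I are mutually adjacent, so at least 3 colors are needed.
One proper 3-coloring: A=green, B=red, C=red, D=blue, E=blue, F=green, G=red, H=blue, I=red, J=blue. Every edge joins two different colors.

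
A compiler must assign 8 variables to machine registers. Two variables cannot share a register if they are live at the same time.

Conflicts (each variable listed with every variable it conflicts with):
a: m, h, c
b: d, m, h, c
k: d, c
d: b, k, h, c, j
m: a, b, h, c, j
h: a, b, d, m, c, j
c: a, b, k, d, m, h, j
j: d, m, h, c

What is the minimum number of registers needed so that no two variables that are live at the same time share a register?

d, h, c, j all conflict with each other, so at least 4 registers are needed.
A valid assignment using 4 registers: a=4, b=4, k=2, d=3, m=3, h=2, c=1, j=4. No two conflicting variables share a register.

4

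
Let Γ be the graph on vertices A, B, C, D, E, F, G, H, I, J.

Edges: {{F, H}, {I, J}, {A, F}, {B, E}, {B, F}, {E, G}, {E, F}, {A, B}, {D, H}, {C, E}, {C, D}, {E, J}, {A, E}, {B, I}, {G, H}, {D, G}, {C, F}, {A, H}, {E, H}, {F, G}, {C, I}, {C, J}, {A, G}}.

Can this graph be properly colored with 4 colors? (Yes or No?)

No

A, E, F, G, H are pairwise adjacent (a clique of size 5), so at least 5 colors are needed.
So 4 colors are not enough.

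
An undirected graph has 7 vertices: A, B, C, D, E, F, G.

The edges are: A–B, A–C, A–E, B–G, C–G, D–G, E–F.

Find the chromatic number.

2

A and B are adjacent, so at least 2 colors are needed.
One proper 2-coloring: A=1, B=2, C=2, D=2, E=2, F=1, G=1. No two adjacent vertices share a color.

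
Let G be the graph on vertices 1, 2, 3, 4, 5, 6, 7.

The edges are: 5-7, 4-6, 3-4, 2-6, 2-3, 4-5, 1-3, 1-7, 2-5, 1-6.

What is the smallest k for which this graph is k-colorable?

The cycle 1-6-4-5-7-1 has odd length 5, so it cannot be 2-colored; at least 3 colors are needed.
One proper 3-coloring: 1=a, 2=a, 3=b, 4=a, 5=b, 6=b, 7=c. Each edge has distinct colors on its endpoints.

3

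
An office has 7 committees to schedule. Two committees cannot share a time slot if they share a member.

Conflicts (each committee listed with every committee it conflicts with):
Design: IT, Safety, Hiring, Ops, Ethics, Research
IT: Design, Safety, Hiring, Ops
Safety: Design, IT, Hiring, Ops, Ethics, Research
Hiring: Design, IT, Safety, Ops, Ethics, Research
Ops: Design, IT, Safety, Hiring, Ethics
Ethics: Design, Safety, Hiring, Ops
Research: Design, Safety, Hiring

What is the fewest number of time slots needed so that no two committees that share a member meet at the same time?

5

Design, Safety, Hiring, Ops, Ethics all conflict with each other, so at least 5 time slots are needed.
5 time slots suffice: time slot 1 → {Hiring}; time slot 2 → {Design}; time slot 3 → {Safety}; time slot 4 → {Ops, Research}; time slot 5 → {IT, Ethics}. Every pair that conflicts lands in different time slots.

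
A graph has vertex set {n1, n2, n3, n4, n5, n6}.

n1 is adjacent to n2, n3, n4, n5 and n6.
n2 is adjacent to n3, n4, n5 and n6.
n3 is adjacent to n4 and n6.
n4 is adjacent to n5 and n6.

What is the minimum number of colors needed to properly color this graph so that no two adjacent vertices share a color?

n1, n2, n3, n4, n6 are mutually adjacent (a clique of size 5), so at least 5 colors are needed.
5 colors suffice: color 1 → {n2}; color 2 → {n4}; color 3 → {n1}; color 4 → {n3, n5}; color 5 → {n6}. Every edge joins two different colors.

5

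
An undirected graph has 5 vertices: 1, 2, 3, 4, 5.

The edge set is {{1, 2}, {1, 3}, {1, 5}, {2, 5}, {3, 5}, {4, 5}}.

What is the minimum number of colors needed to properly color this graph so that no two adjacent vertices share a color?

3

1, 2, 5 are mutually adjacent, so at least 3 colors are needed.
3 colors suffice: color red → {5}; color blue → {1, 4}; color green → {2, 3}. No two adjacent vertices share a color.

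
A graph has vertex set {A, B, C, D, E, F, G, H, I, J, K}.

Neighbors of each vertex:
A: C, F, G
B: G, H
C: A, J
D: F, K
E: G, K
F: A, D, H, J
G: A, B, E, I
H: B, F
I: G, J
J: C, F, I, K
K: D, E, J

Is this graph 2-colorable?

The cycle A-G-I-J-C-A has odd length 5, so it cannot be 2-colored; at least 3 colors are needed.
So 2 colors are not enough.

No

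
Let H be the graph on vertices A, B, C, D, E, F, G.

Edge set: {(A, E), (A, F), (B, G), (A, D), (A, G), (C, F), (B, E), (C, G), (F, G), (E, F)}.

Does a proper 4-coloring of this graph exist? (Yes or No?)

Yes

The chromatic number is 3. A, F, G form a triangle, so at least 3 colors are needed.
3 colors suffice: color 1 → {D, E, G}; color 2 → {A, B, C}; color 3 → {F}.
Since 4 ≥ 3, a proper 4-coloring certainly exists.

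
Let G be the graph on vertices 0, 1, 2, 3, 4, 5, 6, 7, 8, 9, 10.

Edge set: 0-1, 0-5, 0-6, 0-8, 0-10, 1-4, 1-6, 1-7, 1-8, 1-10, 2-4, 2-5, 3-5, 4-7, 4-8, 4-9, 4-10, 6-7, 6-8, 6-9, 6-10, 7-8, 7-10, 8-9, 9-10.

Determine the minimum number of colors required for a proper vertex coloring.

4

0, 1, 6, 10 are mutually adjacent (a clique of size 4), so at least 4 colors are needed.
4 colors suffice: 0=yellow, 1=red, 2=green, 3=blue, 4=blue, 5=red, 6=blue, 7=yellow, 8=green, 9=red, 10=green. Every edge joins two different colors.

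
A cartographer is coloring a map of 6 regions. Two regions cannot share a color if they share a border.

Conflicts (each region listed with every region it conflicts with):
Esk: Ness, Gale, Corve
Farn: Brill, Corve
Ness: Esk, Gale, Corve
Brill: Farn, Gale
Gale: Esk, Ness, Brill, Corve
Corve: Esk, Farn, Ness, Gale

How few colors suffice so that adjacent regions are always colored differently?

4

Esk, Ness, Gale, Corve pairwise conflict, so at least 4 colors are needed.
A valid assignment using 4 colors: Esk=4, Farn=1, Ness=3, Brill=2, Gale=1, Corve=2. Every pair that conflicts lands in different colors.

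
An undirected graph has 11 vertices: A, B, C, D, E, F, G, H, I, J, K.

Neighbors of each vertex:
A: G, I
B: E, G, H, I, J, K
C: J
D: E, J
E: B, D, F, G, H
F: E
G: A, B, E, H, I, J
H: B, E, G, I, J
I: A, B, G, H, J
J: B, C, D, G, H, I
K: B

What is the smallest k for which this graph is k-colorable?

5

B, G, H, I, J are mutually adjacent (a clique of size 5), so at least 5 colors are needed.
One proper 5-coloring: A=1, B=1, C=1, D=1, E=2, F=1, G=3, H=4, I=5, J=2, K=2. No two adjacent vertices share a color.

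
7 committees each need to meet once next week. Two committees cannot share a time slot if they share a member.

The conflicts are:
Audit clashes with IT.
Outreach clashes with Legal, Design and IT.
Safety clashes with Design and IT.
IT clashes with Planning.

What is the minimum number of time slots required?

Audit and IT conflict, so at least 2 time slots are needed.
A valid assignment using 2 time slots: Audit=2, Outreach=2, Legal=1, Safety=2, Design=1, IT=1, Planning=2. No two conflicting committees share a time slot.

2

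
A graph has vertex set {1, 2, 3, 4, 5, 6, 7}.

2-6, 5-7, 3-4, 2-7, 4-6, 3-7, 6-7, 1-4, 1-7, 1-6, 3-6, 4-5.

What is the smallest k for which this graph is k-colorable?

1, 6, 7 form a triangle, so at least 3 colors are needed.
3 colors suffice: color a → {5, 6}; color b → {4, 7}; color c → {1, 2, 3}. Each edge has distinct colors on its endpoints.

3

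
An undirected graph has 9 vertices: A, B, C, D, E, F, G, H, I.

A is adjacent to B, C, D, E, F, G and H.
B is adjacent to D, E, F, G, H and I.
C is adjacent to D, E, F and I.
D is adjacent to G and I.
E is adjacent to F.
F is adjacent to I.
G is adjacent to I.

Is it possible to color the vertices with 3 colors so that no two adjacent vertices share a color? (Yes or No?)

No

B, D, G, I form a clique, so at least 4 colors are needed.
So 3 colors are not enough.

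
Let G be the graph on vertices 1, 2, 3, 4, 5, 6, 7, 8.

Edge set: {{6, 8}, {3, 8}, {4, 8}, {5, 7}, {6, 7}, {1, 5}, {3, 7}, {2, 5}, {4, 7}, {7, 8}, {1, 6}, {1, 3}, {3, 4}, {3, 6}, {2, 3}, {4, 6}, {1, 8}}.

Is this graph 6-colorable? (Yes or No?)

The chromatic number is 5. 3, 4, 6, 7, 8 are mutually adjacent (a clique of size 5), so at least 5 colors are needed.
5 colors suffice: 1=b, 2=b, 3=a, 4=e, 5=a, 6=c, 7=b, 8=d.
Since 6 ≥ 5, a proper 6-coloring certainly exists.

Yes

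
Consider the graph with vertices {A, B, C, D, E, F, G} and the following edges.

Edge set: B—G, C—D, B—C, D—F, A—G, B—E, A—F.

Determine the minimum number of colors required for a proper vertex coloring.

B and E are adjacent, so at least 2 colors are needed.
2 colors suffice: color 1 → {A, B, D}; color 2 → {C, E, F, G}. No two adjacent vertices share a color.

2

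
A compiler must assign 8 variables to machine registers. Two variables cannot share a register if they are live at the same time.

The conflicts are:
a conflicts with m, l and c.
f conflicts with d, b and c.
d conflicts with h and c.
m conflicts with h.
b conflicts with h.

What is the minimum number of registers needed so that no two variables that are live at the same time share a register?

f, d, c pairwise conflict, so at least 3 registers are needed.
A valid assignment using 3 registers: a=1, f=2, d=1, m=3, l=2, b=1, h=2, c=3. No two conflicting variables share a register.

3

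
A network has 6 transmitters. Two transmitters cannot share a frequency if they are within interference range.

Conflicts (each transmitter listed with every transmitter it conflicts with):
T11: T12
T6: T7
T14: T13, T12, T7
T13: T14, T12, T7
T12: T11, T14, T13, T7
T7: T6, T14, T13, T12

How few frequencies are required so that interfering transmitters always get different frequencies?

T14, T13, T12, T7 all conflict with each other, so at least 4 frequencies are needed.
4 frequencies suffice: frequency 1 → {T6, T12}; frequency 2 → {T11, T7}; frequency 3 → {T13}; frequency 4 → {T14}. No two conflicting transmitters share a frequency.

4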